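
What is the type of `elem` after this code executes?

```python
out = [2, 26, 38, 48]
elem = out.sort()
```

list.sort() returns None (sorts in place)

NoneType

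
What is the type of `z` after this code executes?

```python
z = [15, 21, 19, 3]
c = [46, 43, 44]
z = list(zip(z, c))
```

list(zip(...)) returns a list of tuples

list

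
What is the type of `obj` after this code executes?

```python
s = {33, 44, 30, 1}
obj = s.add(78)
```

set.add() returns None (mutates in place)

NoneType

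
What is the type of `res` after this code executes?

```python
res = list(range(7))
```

list(range(...)) returns list

list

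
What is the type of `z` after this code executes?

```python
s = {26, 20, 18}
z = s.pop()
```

Popping from a set of ints returns int

int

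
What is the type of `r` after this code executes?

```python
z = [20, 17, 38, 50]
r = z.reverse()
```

list.reverse() returns None

NoneType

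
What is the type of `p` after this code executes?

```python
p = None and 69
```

'and' returns first falsy value (None)

NoneType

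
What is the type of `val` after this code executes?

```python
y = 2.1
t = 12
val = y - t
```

float - int returns float (2.1 - 12 = -9.9)

float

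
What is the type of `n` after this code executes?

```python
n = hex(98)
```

hex() returns str representation

str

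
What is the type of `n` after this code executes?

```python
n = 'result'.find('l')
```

str.find() returns int (index, or -1)

int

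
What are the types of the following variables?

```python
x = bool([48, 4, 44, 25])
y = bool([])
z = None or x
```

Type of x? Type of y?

bool() returns bool; bool() returns bool

bool, bool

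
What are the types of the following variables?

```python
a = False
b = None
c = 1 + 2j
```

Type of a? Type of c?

a is bool; c is complex

bool, complex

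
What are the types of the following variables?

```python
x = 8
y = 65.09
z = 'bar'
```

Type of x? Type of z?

x is int; z is str

int, str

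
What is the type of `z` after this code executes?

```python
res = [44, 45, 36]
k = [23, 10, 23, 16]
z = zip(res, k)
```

zip() returns a zip iterator object

zip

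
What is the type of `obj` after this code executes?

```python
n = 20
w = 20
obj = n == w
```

Equality comparison returns bool

bool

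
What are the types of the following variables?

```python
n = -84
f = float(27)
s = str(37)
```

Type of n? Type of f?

n is int; f is float

int, float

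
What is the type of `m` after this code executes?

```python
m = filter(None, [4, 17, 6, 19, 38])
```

filter() returns a filter iterator object

filter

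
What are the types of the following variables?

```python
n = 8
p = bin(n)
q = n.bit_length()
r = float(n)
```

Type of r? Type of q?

float() returns float; int.bit_length() returns int

float, int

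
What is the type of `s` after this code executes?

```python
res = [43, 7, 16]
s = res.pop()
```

list.pop() returns the popped element (int here)

int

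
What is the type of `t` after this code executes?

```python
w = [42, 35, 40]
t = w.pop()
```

list.pop() returns the popped element (int here)

int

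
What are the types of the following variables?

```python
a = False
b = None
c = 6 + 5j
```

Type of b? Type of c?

b is NoneType; c is complex

NoneType, complex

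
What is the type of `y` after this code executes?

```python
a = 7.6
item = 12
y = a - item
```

float - int returns float (7.6 - 12 = -4.4)

float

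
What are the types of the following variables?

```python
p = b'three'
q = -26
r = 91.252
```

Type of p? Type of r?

p is bytes; r is float

bytes, float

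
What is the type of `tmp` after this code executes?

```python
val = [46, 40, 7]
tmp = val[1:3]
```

Slicing a list always returns a list

list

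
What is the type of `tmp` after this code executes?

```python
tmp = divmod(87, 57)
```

divmod() returns a tuple (quotient, remainder)

tuple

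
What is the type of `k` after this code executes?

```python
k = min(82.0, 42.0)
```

min() of floats returns float

float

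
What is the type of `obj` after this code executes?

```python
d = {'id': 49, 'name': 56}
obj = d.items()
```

dict.items() returns a dict_items view

dict_items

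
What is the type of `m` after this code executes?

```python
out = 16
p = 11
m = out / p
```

int / int always returns float in Python 3 (16 / 11 = 1.45455)

float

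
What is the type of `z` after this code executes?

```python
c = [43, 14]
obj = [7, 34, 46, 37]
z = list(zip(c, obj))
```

list(zip(...)) returns a list of tuples

list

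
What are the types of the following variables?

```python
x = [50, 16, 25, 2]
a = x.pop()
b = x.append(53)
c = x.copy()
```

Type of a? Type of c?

list.pop() returns the element (int); list.copy() returns list

int, list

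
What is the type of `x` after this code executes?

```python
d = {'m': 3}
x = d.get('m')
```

dict.get() returns the value (int) when key is found

int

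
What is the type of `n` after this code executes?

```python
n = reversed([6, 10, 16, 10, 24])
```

reversed() on a list returns a list_reverseiterator

list_reverseiterator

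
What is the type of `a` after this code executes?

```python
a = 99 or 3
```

'or' returns the first truthy value (99, which is int)

int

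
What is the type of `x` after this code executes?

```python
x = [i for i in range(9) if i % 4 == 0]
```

A list comprehension [...] produces a list

list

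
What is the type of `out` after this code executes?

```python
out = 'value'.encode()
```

str.encode() returns bytes

bytes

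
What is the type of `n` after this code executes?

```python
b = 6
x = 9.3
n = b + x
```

int + float returns float (6 + 9.3 = 15.3)

float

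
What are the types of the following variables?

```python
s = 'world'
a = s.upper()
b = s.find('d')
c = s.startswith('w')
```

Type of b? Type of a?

str.find() returns int; str.upper() returns str

int, str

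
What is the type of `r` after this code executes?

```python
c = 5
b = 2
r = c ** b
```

int ** positive int returns int (5 ** 2 = 25)

int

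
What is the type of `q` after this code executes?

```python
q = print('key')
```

print() returns None

NoneType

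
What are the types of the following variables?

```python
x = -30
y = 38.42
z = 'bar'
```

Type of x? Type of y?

x is int; y is float

int, float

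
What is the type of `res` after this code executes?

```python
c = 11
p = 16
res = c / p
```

int / int always returns float in Python 3 (11 / 16 = 0.6875)

float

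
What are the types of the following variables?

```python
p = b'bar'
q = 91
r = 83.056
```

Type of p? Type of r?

p is bytes; r is float

bytes, float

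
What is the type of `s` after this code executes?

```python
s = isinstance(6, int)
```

isinstance() returns bool

bool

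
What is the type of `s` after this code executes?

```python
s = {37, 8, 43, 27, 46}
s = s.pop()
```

Popping from a set of ints returns int

int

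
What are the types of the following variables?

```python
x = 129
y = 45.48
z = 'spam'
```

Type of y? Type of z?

y is float; z is str

float, str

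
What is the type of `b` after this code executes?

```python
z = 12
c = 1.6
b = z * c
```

int * float returns float (12 * 1.6 = 19.2)

float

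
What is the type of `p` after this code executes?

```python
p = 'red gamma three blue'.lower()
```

str.lower() returns str

str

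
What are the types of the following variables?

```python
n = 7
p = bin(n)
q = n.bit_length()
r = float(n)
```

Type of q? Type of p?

int.bit_length() returns int; bin() returns str

int, str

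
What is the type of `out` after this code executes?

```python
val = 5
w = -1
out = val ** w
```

int ** negative int returns float

float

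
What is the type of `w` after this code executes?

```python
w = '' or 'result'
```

'or' returns first truthy value ('result', which is str)

str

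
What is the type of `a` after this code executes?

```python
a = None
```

None has type NoneType

NoneType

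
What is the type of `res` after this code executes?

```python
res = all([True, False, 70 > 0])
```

all() returns bool

bool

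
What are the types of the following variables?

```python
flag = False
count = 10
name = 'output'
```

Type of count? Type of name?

count is int; name is str

int, str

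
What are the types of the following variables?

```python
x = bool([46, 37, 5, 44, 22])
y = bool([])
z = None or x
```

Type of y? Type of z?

bool() returns bool; None or <bool> returns the bool

bool, bool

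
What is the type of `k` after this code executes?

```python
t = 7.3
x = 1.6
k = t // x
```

float // float returns float (floor division preserves float type)

float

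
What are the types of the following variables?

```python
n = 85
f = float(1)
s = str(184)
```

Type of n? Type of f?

n is int; f is float

int, float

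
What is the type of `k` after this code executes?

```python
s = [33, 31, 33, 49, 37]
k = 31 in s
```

'in' operator returns bool

bool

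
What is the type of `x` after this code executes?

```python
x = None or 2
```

'or' with None returns the other value (2, int)

int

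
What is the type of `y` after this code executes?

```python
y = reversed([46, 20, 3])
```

reversed() on a list returns a list_reverseiterator

list_reverseiterator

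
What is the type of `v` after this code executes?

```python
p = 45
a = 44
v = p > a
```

Comparison operators return bool

bool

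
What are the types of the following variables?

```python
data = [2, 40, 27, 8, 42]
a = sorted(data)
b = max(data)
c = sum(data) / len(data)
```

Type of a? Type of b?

sorted() returns list; max of ints returns int

list, int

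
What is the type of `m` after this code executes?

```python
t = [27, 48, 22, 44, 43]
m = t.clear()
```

list.clear() returns None

NoneType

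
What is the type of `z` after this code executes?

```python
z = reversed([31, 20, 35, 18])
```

reversed() on a list returns a list_reverseiterator

list_reverseiterator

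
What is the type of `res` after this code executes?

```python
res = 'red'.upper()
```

str.upper() returns str

str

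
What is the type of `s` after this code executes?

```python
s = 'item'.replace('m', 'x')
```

str.replace() returns str

str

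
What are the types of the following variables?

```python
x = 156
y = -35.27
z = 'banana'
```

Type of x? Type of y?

x is int; y is float

int, float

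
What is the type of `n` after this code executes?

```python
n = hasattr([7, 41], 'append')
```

hasattr() returns bool

bool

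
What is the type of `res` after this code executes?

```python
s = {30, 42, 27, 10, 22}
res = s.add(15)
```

set.add() returns None (mutates in place)

NoneType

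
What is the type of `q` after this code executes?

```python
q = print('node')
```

print() returns None

NoneType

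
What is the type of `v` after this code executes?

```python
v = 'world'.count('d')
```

str.count() returns int

int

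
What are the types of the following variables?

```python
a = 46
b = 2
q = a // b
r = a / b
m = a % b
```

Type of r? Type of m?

int / int returns float; int % int returns int

float, int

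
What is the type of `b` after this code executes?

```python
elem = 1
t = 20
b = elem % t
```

int % int returns int (1 % 20 = 1)

int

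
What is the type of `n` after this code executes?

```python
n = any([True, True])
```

any() returns bool

bool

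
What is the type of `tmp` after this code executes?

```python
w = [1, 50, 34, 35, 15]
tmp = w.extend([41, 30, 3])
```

list.extend() returns None

NoneType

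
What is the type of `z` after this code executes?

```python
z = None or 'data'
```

'or' with None returns the other value ('data', str)

str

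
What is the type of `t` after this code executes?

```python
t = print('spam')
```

print() returns None

NoneType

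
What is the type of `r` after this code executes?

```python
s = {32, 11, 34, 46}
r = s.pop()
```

Popping from a set of ints returns int

int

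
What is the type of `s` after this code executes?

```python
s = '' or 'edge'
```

'or' returns first truthy value ('edge', which is str)

str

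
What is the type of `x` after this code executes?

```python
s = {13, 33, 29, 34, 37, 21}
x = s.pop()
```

Popping from a set of ints returns int

int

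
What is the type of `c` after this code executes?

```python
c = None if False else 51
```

Ternary: condition is False, else branch (51) taken → int

int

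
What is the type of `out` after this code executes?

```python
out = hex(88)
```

hex() returns str representation

str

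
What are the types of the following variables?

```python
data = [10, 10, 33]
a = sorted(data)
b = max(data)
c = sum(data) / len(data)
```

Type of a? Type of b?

sorted() returns list; max of ints returns int

list, int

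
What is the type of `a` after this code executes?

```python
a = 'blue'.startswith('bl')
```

str.startswith() returns bool

bool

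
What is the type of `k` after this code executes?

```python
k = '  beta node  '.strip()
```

str.strip() returns str

str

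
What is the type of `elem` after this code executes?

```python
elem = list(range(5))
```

list(range(...)) returns list

list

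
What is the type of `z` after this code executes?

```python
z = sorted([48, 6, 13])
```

sorted() always returns list

list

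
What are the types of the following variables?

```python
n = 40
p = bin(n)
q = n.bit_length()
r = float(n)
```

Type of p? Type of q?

bin() returns str; int.bit_length() returns int

str, int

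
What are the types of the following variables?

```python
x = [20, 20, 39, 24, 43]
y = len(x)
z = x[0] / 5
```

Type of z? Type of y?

int / int returns float; len() returns int

float, int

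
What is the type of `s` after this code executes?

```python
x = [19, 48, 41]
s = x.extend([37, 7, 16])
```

list.extend() returns None

NoneType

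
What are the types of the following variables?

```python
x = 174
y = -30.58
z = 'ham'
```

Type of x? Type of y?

x is int; y is float

int, float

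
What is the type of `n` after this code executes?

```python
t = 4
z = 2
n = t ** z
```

int ** positive int returns int (4 ** 2 = 16)

int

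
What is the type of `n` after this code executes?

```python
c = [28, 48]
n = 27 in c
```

'in' operator returns bool

bool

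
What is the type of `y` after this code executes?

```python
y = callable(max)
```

callable() returns bool

bool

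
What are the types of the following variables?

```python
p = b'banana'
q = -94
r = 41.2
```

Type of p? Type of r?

p is bytes; r is float

bytes, float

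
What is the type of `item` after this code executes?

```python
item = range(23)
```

range() returns a range object

range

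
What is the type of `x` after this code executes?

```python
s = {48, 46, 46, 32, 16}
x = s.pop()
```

Popping from a set of ints returns int

int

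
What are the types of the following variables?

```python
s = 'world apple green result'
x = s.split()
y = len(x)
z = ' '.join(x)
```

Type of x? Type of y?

str.split() returns list; len() returns int

list, int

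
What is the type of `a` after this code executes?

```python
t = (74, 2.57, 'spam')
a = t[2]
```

Index 2 of tuple is 'spam' which is str

str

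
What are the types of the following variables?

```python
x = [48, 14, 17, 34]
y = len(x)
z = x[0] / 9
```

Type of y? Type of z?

len() returns int; int / int returns float

int, float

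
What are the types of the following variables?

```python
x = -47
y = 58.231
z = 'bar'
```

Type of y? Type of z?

y is float; z is str

float, str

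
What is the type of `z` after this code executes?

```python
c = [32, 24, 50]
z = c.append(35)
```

list.append() returns None (mutates in place)

NoneType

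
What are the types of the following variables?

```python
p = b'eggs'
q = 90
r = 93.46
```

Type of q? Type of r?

q is int; r is float

int, float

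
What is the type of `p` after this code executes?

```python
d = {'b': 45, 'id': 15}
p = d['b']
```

Accessing dict[str, int] with key 'b' returns int value 45

int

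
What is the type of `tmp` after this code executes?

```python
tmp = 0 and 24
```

'and' returns the first falsy value (0, which is int)

int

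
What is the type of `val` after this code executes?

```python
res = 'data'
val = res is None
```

'is' comparison returns bool

bool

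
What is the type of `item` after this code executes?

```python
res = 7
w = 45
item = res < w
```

Comparison operators return bool

bool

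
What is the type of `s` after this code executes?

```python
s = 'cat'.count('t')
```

str.count() returns int

int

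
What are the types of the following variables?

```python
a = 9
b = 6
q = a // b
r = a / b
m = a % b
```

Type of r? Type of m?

int / int returns float; int % int returns int

float, int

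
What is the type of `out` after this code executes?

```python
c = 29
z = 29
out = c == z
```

Equality comparison returns bool

bool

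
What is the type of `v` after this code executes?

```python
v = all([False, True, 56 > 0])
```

all() returns bool

bool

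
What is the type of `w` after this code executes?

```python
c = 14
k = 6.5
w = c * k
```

int * float returns float (14 * 6.5 = 91.0)

float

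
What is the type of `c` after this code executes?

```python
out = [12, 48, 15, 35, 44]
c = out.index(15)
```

list.index() returns int

int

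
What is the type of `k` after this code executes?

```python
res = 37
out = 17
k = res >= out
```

Comparison operators return bool

bool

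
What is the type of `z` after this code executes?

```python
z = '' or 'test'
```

'or' returns first truthy value ('test', which is str)

str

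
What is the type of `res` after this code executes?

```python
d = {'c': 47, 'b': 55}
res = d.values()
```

.values() returns a dict_values view object

dict_values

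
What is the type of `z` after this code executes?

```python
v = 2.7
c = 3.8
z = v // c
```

float // float returns float (floor division preserves float type)

float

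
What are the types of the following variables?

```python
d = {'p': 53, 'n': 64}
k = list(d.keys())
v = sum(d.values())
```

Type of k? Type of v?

list(...) returns list; sum of int values returns int

list, int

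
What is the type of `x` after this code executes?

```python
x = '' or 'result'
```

'or' returns first truthy value ('result', which is str)

str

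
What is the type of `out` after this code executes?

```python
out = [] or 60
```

'or' returns first truthy value (60, which is int)

int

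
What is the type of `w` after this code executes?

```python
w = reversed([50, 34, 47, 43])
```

reversed() on a list returns a list_reverseiterator

list_reverseiterator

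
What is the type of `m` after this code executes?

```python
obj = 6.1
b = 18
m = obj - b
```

float - int returns float (6.1 - 18 = -11.9)

float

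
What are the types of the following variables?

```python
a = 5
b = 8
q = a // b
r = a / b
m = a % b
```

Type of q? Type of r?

int // int returns int; int / int returns float

int, float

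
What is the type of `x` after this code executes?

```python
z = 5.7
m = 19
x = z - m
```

float - int returns float (5.7 - 19 = -13.3)

float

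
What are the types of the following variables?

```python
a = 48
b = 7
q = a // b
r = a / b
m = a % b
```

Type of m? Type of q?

int % int returns int; int // int returns int

int, int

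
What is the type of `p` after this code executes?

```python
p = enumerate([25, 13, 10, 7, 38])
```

enumerate() returns an enumerate iterator object

enumerate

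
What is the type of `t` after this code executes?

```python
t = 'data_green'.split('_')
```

str.split() returns list

list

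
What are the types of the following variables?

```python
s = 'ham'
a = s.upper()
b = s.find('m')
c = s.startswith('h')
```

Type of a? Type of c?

str.upper() returns str; str.startswith() returns bool

str, bool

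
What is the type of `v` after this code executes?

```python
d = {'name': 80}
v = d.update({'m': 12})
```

dict.update() returns None

NoneType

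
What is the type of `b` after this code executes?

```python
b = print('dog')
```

print() returns None

NoneType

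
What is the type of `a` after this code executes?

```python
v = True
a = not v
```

'not' always returns bool

bool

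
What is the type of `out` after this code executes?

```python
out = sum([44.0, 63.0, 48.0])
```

sum() of floats returns float

float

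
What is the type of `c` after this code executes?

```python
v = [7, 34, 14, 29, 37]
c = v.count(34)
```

list.count() returns int

int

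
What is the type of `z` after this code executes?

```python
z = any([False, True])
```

any() returns bool

bool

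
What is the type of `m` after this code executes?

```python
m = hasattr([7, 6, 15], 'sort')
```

hasattr() returns bool

bool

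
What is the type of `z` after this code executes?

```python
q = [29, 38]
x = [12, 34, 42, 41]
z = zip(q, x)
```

zip() returns a zip iterator object

zip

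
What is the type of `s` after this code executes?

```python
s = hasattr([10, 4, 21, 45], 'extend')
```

hasattr() returns bool

bool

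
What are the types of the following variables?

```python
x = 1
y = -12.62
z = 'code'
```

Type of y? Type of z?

y is float; z is str

float, str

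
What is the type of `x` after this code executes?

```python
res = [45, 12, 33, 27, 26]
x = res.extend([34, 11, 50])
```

list.extend() returns None

NoneType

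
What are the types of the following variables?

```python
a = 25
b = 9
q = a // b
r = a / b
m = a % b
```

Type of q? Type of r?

int // int returns int; int / int returns float

int, float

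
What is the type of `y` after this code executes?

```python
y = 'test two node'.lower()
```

str.lower() returns str

str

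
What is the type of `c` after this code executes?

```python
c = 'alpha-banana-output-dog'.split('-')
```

str.split() returns list

list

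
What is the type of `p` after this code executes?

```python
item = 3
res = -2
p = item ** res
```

int ** negative int returns float

float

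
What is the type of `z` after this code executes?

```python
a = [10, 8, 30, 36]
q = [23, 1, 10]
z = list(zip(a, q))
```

list(zip(...)) returns a list of tuples

list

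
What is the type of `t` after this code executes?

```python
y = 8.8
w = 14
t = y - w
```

float - int returns float (8.8 - 14 = -5.2)

float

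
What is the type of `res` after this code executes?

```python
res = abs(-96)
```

abs() of int returns int

int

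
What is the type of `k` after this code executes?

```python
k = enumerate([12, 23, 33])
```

enumerate() returns an enumerate iterator object

enumerate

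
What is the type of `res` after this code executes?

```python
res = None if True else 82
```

Ternary: condition is True, if branch (None) taken → NoneType

NoneType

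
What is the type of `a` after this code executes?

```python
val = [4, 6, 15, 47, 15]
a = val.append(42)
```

list.append() returns None (mutates in place)

NoneType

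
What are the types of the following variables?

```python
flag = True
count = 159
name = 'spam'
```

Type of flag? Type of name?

flag is bool; name is str

bool, str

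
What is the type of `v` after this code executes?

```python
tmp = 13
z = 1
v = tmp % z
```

int % int returns int (13 % 1 = 0)

int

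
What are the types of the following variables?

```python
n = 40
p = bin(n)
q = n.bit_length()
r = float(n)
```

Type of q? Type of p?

int.bit_length() returns int; bin() returns str

int, str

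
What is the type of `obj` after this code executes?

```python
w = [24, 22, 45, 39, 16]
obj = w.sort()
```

list.sort() returns None (sorts in place)

NoneType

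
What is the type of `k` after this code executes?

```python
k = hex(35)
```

hex() returns str representation

str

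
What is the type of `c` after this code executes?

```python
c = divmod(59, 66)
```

divmod() returns a tuple (quotient, remainder)

tuple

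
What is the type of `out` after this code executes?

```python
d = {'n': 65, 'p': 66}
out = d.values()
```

.values() returns a dict_values view object

dict_values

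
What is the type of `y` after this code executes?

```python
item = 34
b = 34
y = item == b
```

Equality comparison returns bool

bool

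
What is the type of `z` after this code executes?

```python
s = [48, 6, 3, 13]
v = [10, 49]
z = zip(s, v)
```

zip() returns a zip iterator object

zip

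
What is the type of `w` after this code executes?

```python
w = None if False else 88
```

Ternary: condition is False, else branch (88) taken → int

int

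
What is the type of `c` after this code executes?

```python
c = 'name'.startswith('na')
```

str.startswith() returns bool

bool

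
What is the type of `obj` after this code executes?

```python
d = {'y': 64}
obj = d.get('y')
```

dict.get() returns the value (int) when key is found

int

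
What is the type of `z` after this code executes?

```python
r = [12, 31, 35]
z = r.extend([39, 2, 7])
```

list.extend() returns None

NoneType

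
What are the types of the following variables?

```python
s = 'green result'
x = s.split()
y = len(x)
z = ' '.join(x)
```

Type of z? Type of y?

str.join() returns str; len() returns int

str, int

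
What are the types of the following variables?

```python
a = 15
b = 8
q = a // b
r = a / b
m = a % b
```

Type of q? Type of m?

int // int returns int; int % int returns int

int, int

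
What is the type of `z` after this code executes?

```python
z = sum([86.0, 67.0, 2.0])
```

sum() of floats returns float

float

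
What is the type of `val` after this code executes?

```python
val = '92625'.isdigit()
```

str.isdigit() returns bool

bool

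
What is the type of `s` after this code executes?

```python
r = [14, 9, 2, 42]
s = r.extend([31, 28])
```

list.extend() returns None

NoneType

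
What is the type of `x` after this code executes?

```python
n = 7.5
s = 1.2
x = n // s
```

float // float returns float (floor division preserves float type)

float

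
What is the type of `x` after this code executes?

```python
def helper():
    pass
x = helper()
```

A function with no return statement returns None

NoneType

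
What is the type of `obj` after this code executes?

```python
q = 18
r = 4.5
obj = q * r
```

int * float returns float (18 * 4.5 = 81.0)

float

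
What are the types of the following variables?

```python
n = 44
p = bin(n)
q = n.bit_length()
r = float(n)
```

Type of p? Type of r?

bin() returns str; float() returns float

str, float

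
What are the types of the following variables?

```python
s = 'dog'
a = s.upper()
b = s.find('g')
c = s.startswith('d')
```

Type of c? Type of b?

str.startswith() returns bool; str.find() returns int

bool, int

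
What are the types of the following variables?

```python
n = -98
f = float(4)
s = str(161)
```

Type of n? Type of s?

n is int; s is str

int, str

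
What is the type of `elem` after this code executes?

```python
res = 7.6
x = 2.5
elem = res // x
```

float // float returns float (floor division preserves float type)

float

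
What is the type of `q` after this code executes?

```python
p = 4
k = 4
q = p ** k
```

int ** positive int returns int (4 ** 4 = 256)

int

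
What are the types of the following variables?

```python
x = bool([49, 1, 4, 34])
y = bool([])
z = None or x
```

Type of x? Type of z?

bool() returns bool; None or <bool> returns the bool

bool, bool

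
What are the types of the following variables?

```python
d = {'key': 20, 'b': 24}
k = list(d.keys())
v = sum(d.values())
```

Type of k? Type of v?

list(...) returns list; sum of int values returns int

list, int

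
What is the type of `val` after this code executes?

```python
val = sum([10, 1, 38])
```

sum() of ints returns int

int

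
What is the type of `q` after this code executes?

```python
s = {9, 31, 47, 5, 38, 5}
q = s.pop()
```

Popping from a set of ints returns int

int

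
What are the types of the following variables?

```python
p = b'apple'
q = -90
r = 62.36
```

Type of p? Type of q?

p is bytes; q is int

bytes, int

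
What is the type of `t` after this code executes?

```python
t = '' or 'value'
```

'or' returns first truthy value ('value', which is str)

str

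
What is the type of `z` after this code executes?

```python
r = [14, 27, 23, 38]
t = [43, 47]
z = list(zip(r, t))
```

list(zip(...)) returns a list of tuples

list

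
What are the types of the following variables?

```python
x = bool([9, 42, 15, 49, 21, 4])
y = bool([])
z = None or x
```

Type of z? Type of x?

None or <bool> returns the bool; bool() returns bool

bool, bool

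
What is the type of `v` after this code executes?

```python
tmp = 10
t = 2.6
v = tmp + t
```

int + float returns float (10 + 2.6 = 12.6)

float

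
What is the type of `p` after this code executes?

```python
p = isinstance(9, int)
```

isinstance() returns bool

bool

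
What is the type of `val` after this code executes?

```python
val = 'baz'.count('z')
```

str.count() returns int

int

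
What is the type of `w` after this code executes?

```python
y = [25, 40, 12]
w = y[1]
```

Indexing a list of ints returns int (y[1] = 40)

int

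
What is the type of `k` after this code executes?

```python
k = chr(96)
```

chr() returns str (single character)

str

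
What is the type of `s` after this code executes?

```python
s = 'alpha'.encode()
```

str.encode() returns bytes

bytes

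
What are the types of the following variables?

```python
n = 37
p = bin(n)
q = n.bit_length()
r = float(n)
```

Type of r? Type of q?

float() returns float; int.bit_length() returns int

float, int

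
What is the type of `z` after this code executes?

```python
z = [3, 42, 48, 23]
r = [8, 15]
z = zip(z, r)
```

zip() returns a zip iterator object

zip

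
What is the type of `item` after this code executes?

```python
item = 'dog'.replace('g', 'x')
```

str.replace() returns str

str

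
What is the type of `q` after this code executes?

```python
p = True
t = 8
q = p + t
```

bool + int returns int (True is 1, so 1 + 8 = 9)

int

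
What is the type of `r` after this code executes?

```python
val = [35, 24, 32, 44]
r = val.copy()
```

list.copy() returns list

list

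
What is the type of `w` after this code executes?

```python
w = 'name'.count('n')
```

str.count() returns int

int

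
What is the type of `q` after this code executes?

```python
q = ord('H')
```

ord() returns int (Unicode code point)

int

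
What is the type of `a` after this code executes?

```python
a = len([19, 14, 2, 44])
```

len() always returns int

int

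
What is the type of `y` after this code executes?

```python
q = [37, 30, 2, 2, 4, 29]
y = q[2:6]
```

Slicing a list always returns a list

list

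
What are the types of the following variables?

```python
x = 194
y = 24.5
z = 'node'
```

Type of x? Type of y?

x is int; y is float

int, float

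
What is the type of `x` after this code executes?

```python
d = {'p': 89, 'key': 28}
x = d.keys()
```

.keys() returns a dict_keys view object

dict_keys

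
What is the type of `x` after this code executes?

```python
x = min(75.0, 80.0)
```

min() of floats returns float

float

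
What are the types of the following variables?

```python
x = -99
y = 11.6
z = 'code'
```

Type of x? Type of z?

x is int; z is str

int, str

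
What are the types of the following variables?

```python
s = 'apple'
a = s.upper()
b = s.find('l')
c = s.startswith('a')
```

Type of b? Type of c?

str.find() returns int; str.startswith() returns bool

int, bool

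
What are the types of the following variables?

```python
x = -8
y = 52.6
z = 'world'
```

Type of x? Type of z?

x is int; z is str

int, str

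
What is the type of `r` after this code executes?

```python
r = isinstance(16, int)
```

isinstance() returns bool

bool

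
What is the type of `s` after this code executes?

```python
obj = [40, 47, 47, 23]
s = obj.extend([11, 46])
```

list.extend() returns None

NoneType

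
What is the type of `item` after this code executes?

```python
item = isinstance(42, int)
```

isinstance() returns bool

bool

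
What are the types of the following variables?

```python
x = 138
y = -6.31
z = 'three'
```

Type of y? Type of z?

y is float; z is str

float, str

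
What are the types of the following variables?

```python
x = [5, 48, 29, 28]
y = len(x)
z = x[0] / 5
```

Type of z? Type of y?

int / int returns float; len() returns int

float, int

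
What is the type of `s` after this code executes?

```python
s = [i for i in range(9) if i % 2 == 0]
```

A list comprehension [...] produces a list

list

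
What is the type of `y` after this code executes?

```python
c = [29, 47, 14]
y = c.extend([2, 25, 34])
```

list.extend() returns None

NoneType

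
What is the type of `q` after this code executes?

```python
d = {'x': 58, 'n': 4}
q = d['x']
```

Accessing dict[str, int] with key 'x' returns int value 58

int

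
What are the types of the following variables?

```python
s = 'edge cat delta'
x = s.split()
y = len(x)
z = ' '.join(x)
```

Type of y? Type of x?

len() returns int; str.split() returns list

int, list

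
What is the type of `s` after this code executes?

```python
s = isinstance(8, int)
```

isinstance() returns bool

bool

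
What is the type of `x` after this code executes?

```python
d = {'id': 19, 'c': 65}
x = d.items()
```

dict.items() returns a dict_items view

dict_items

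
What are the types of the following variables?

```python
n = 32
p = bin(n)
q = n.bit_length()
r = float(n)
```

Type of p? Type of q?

bin() returns str; int.bit_length() returns int

str, int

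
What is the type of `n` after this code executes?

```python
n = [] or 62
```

'or' returns first truthy value (62, which is int)

int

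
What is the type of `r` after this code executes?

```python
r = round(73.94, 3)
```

round() with ndigits arg returns float

float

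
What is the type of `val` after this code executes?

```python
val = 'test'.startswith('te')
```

str.startswith() returns bool

bool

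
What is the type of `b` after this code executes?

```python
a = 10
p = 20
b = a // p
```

int // int returns int (10 // 20 = 0)

int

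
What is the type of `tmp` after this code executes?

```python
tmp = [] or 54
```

'or' returns first truthy value (54, which is int)

int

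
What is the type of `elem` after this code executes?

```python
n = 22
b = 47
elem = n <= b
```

Comparison operators return bool

bool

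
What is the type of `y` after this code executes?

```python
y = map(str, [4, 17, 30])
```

map() returns a map iterator object

map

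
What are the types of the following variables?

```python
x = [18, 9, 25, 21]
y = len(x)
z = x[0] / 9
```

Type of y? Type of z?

len() returns int; int / int returns float

int, float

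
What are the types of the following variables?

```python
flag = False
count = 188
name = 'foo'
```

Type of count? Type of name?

count is int; name is str

int, str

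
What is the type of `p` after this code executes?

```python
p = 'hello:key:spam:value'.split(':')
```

str.split() returns list

list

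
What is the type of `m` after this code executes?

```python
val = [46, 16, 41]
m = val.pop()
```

list.pop() returns the popped element (int here)

int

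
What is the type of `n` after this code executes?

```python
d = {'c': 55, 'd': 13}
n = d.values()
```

.values() returns a dict_values view object

dict_values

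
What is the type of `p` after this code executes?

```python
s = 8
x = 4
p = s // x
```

int // int returns int (8 // 4 = 2)

int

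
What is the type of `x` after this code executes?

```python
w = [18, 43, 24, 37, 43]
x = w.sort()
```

list.sort() returns None (sorts in place)

NoneType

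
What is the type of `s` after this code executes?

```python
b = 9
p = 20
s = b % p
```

int % int returns int (9 % 20 = 9)

int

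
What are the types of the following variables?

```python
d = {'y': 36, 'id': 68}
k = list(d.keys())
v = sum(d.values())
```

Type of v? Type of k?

sum of int values returns int; list(...) returns list

int, list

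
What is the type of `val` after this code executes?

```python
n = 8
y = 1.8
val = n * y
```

int * float returns float (8 * 1.8 = 14.4)

float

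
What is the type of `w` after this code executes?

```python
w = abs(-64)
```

abs() of int returns int

int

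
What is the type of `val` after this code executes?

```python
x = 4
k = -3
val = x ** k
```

int ** negative int returns float

float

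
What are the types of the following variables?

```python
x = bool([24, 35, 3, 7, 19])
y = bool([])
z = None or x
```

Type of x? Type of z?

bool() returns bool; None or <bool> returns the bool

bool, bool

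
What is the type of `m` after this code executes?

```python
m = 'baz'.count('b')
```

str.count() returns int

int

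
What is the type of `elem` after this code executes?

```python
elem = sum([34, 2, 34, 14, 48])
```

sum() of ints returns int

int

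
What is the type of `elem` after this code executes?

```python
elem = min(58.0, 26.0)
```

min() of floats returns float

float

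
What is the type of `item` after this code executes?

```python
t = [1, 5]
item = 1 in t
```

'in' operator returns bool

bool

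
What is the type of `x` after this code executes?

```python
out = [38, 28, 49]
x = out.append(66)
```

list.append() returns None (mutates in place)

NoneType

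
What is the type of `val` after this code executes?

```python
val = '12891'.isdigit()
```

str.isdigit() returns bool

bool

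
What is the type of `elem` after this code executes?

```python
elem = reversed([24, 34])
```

reversed() on a list returns a list_reverseiterator

list_reverseiterator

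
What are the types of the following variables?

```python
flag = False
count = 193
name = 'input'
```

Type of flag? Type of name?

flag is bool; name is str

bool, str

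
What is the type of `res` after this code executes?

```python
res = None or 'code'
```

'or' with None returns the other value ('code', str)

str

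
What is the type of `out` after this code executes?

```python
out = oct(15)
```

oct() returns str representation

str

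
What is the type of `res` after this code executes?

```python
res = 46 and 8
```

'and' returns the last value when all truthy (8, which is int)

int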